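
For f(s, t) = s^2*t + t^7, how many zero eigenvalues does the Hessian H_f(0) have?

2

The Hessian at 0 is [[0, 0], [0, 0]] of rank 0; hence corank 2.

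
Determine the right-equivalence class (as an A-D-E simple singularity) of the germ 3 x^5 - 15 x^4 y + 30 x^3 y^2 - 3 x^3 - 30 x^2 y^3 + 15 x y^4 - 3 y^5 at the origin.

E_{8}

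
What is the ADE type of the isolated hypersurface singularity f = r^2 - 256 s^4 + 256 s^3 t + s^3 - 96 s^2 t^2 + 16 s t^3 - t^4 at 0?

E6

The Hessian of f at 0 has rank 1. Corank 2; j^3 = s^3 is a perfect cube, so E-series; the 4-jet and mu = 6 give E_6.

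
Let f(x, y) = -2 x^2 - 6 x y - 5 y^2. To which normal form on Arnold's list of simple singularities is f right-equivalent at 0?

The Hessian of f at 0 has rank 2. Corank 0: nondegenerate Morse point, so A_1.

A_1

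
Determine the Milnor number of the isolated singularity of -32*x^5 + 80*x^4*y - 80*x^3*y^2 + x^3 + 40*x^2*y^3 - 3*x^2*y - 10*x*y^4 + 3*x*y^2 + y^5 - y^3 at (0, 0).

The Hessian of f at 0 has rank 0. Corank 2; j^3 = (x - y)^3 is a perfect cube, so E-series; the 5-jet and mu = 8 give E_8.

8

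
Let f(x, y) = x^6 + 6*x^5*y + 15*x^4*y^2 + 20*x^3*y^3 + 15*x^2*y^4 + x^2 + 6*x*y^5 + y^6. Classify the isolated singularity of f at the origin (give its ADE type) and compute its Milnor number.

The Hessian of f at 0 is [[2, 0], [0, 0]] with rank 1, so corank 1. A Groebner basis of the Jacobian ideal J(f) in C{x,y} is {y^5, x}; counting standard monomials gives mu = 5. Corank 1: A-series; mu = 5 gives A_5.

Type A_{5}, Milnor number mu = 5.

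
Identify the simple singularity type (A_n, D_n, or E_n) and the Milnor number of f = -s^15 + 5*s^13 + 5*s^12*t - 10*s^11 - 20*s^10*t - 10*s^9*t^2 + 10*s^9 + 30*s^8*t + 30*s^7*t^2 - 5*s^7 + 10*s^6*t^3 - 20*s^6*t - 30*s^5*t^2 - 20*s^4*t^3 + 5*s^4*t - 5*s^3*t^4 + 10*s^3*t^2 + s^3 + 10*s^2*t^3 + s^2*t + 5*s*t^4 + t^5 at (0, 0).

Type D_{6}, Milnor number mu = 6.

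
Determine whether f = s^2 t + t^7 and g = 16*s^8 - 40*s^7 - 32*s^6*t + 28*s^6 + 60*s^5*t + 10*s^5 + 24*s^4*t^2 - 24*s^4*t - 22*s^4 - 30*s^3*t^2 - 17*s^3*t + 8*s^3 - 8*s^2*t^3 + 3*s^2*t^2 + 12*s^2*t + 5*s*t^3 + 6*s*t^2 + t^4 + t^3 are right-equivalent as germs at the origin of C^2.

No.

The Hessian of f at 0 has rank 0. Corank 2; j^3 = s^2*t has shape L^2 M (L != M), so D-series; mu = 8 gives D_8. The Hessian of g at 0 has rank 0. Corank 2; j^3 = (2*s + t)^3 is a perfect cube, so E-series; the 4-jet and mu = 7 give E_7. f is D_8 but g is E_7, hence not right-equivalent.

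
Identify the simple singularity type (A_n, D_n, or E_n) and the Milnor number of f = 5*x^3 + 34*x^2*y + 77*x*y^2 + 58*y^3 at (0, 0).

The Hessian of f at 0 has rank 0. Corank 2; j^3 = (x + 2*y)*(5*x^2 + 24*x*y + 29*y^2) splits into three distinct lines over C (the quadratic factor has nonzero discriminant), so D_4.

Type D4, Milnor number mu = 4.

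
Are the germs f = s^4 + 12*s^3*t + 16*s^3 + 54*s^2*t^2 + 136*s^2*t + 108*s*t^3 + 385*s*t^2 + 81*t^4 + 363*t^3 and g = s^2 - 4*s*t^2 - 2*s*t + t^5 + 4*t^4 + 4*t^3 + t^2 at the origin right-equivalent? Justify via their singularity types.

No.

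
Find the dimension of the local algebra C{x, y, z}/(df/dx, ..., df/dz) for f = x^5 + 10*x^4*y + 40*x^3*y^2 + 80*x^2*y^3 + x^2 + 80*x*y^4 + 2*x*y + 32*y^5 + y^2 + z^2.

4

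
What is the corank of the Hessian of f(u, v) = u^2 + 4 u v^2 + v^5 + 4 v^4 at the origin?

1

Hessian at 0 has rank 1.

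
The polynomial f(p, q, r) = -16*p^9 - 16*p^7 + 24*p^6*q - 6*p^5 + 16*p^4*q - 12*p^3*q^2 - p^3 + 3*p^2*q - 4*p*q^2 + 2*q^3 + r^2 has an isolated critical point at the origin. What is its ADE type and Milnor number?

Type D_4, Milnor number mu = 4.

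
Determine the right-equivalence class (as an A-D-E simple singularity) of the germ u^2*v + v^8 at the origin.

The Hessian of f at 0 has rank 0. Corank 2; j^3 = u^2*v has shape L^2 M (L != M), so D-series; mu = 9 gives D_9.

D_{9}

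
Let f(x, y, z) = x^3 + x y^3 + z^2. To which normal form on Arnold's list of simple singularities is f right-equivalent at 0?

The Hessian of f at 0 is [[0, 0, 0], [0, 0, 0], [0, 0, 2]] with rank 1, so corank 2. A Groebner basis of the Jacobian ideal J(f) in C{x,y,z} is {x^3, x*y^2, 3*x^2 + y^3, z}; counting standard monomials gives mu = 7. Corank 2; j^3 = x^3 is a perfect cube, so E-series; the 4-jet and mu = 7 give E_7.

E_7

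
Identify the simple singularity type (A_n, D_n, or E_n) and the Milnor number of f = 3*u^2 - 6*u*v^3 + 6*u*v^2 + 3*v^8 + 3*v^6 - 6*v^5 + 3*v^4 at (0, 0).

Type A_{7}, Milnor number mu = 7.

The Hessian of f at 0 has rank 1. Corank 1: A-series; mu = 7 gives A_7.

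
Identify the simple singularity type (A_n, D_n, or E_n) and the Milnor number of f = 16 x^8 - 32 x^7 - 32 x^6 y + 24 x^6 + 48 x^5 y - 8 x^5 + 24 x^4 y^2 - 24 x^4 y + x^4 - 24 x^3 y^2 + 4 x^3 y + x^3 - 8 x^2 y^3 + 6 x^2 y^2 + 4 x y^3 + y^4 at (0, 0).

Type E6, Milnor number mu = 6.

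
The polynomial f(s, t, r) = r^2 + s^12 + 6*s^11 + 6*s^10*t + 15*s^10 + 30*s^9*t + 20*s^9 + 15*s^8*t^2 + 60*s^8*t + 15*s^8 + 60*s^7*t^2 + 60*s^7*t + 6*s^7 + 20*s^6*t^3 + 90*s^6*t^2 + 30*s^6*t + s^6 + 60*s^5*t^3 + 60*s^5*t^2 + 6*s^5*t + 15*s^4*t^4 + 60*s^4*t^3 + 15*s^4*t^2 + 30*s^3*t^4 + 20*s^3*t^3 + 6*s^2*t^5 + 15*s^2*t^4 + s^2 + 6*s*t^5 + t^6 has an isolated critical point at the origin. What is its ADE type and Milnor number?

The Hessian of f at 0 is [[2, 0, 0], [0, 0, 0], [0, 0, 2]] with rank 2, so corank 1. A Groebner basis of the Jacobian ideal J(f) in C{s,t,r} is {t^5, s, r}; counting standard monomials gives mu = 5. Corank 1: A-series; mu = 5 gives A_5.

Type A_5, Milnor number mu = 5.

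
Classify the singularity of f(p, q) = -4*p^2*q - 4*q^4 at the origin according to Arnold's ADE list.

D_{5}

The Hessian of f at 0 is [[0, 0], [0, 0]] with rank 0, so corank 2. A Groebner basis of the Jacobian ideal J(f) in C{p,q} is {p^3, p^2/4 + q^3, p*q}; counting standard monomials gives mu = 5. Corank 2; j^3 = -4*p^2*q has shape L^2 M (L != M), so D-series; mu = 5 gives D_5.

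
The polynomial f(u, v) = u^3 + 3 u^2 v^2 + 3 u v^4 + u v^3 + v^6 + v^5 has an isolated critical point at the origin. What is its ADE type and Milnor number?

Type E_{7}, Milnor number mu = 7.

The Hessian of f at 0 is [[0, 0], [0, 0]] with rank 0, so corank 2. A Groebner basis of the Jacobian ideal J(f) in C{u,v} is {-u^2 + v^4 - v^3/3, u^3, u^2*v + u^2/3 + v^3/9, u^2 + u*v^2 + v^3/3}; counting standard monomials gives mu = 7. Corank 2; j^3 = u^3 is a perfect cube, so E-series; the 4-jet and mu = 7 give E_7.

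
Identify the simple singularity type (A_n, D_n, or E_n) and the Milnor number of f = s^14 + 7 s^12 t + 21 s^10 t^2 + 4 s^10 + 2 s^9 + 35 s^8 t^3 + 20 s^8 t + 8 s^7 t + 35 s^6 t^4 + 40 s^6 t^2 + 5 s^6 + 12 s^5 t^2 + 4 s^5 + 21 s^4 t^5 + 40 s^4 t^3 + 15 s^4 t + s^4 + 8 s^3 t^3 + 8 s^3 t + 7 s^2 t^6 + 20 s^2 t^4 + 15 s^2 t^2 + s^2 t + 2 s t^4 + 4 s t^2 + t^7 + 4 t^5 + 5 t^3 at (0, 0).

The Hessian of f at 0 is [[0, 0], [0, 0]] with rank 0, so corank 2. A Groebner basis of the Jacobian ideal J(f) in C{s,t} is {t^3, s^2 - t^2, s*t + 2*t^2}; counting standard monomials gives mu = 4. Corank 2; j^3 = t*(s^2 + 4*s*t + 5*t^2) splits into three distinct lines over C (the quadratic factor has nonzero discriminant), so D_4.

Type D_{4}, Milnor number mu = 4.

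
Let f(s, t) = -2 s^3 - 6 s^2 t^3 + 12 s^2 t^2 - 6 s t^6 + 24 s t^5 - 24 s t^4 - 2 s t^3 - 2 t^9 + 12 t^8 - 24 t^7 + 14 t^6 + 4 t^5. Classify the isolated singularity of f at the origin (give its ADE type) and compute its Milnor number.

Type E_{7}, Milnor number mu = 7.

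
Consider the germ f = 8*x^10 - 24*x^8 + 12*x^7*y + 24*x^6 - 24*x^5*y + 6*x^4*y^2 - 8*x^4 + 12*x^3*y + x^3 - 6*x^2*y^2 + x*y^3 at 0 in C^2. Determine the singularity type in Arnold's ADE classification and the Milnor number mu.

Type E7, Milnor number mu = 7.

The Hessian of f at 0 is [[0, 0], [0, 0]] with rank 0, so corank 2. A Groebner basis of the Jacobian ideal J(f) in C{x,y} is {3*x^2/4 + y^4 + y^3/4, x^3, x^2*y - x^2/4 - y^3/12, -x^2 + x*y^2 - y^3/3}; counting standard monomials gives mu = 7. Corank 2; j^3 = x^3 is a perfect cube, so E-series; the 4-jet and mu = 7 give E_7.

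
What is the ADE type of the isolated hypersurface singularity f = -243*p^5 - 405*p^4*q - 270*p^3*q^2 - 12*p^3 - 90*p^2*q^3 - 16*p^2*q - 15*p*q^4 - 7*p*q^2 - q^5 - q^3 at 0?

D_{6}

The Hessian of f at 0 has rank 0. Corank 2; j^3 = -(2*p + q)^2*(3*p + q) has shape L^2 M (L != M), so D-series; mu = 6 gives D_6.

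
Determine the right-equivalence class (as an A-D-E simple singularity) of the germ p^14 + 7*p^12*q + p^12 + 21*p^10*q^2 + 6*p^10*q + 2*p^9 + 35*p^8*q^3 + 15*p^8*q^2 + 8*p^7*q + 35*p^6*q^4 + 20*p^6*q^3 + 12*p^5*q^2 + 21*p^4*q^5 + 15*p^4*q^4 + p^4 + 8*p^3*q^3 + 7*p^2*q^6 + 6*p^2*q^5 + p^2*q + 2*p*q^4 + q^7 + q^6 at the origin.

D7

The Hessian of f at 0 is [[0, 0], [0, 0]] with rank 0, so corank 2. A Groebner basis of the Jacobian ideal J(f) in C{p,q} is {p*q + q^4, p^3, p^2*q, -p^2/6 + p*q^2}; counting standard monomials gives mu = 7. Corank 2; j^3 = p^2*q has shape L^2 M (L != M), so D-series; mu = 7 gives D_7.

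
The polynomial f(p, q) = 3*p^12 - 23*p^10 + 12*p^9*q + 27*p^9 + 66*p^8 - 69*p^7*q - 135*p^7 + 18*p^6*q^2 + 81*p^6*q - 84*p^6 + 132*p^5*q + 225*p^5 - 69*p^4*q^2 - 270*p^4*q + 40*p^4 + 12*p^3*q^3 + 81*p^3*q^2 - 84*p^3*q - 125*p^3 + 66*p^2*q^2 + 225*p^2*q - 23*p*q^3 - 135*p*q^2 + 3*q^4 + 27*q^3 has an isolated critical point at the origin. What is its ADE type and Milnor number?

Type E_{7}, Milnor number mu = 7.

The Hessian of f at 0 has rank 0. Corank 2; j^3 = -(5*p - 3*q)^3 is a perfect cube, so E-series; the 4-jet and mu = 7 give E_7.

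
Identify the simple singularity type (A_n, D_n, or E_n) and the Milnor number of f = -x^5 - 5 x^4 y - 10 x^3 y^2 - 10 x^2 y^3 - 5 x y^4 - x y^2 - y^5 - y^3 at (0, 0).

The Hessian of f at 0 has rank 0. Corank 2; j^3 = -y^2*(x + y) has shape L^2 M (L != M), so D-series; mu = 6 gives D_6.

Type D_6, Milnor number mu = 6.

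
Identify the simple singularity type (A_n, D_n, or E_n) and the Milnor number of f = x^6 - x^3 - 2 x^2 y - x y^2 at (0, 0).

Type D_{7}, Milnor number mu = 7.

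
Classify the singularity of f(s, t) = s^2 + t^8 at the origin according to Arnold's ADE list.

The Hessian of f at 0 has rank 1. Corank 1: A-series; mu = 7 gives A_7.

A_{7}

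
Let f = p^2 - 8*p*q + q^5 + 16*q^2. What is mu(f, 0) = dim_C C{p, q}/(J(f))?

4

The Hessian of f at 0 has rank 1. Corank 1: A-series; mu = 4 gives A_4.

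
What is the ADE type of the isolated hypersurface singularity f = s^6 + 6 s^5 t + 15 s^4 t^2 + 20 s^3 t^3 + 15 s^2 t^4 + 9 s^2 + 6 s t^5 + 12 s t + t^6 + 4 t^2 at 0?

The Hessian of f at 0 is [[18, 12], [12, 8]] with rank 1, so corank 1. A Groebner basis of the Jacobian ideal J(f) in C{s,t} is {t^5, s + 2*t/3}; counting standard monomials gives mu = 5. Corank 1: A-series; mu = 5 gives A_5.

A_5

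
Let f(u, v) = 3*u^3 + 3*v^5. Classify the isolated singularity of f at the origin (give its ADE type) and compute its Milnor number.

The Hessian of f at 0 has rank 0. Corank 2; j^3 = 3*u^3 is a perfect cube, so E-series; the 5-jet and mu = 8 give E_8.

Type E8, Milnor number mu = 8.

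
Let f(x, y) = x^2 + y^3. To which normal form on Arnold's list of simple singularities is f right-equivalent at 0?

The Hessian of f at 0 has rank 1. Corank 1: A-series; mu = 2 gives A_2.

A_2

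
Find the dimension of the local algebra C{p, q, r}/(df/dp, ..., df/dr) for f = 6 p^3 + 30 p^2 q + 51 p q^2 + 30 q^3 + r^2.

4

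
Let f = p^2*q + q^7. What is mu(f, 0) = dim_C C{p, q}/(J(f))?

8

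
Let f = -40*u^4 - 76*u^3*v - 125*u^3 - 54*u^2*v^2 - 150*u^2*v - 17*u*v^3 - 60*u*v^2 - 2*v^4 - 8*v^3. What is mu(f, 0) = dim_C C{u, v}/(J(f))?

7

The Hessian of f at 0 is [[0, 0], [0, 0]] with rank 0, so corank 2. A Groebner basis of the Jacobian ideal J(f) in C{u,v} is {1171875*u^2/4 + 234375*u*v + v^4 + 125*v^3/4 + 46875*v^2, u^3 + 675*u^2/2 + 270*u*v + v^3/10 + 54*v^2, u^2*v - 2125*u^2/4 - 425*u*v - 13*v^3/60 - 85*v^2, 625*u^2 + u*v^2 + 500*u*v + 7*v^3/15 + 100*v^2}; counting standard monomials gives mu = 7. Corank 2; j^3 = -(5*u + 2*v)^3 is a perfect cube, so E-series; the 4-jet and mu = 7 give E_7.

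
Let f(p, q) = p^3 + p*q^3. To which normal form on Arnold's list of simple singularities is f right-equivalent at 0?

The Hessian of f at 0 has rank 0. Corank 2; j^3 = p^3 is a perfect cube, so E-series; the 4-jet and mu = 7 give E_7.

E_7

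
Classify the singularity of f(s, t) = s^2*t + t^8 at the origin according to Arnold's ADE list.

The Hessian of f at 0 is [[0, 0], [0, 0]] with rank 0, so corank 2. A Groebner basis of the Jacobian ideal J(f) in C{s,t} is {s^2/8 + t^7, s^3, s*t}; counting standard monomials gives mu = 9. Corank 2; j^3 = s^2*t has shape L^2 M (L != M), so D-series; mu = 9 gives D_9.

D9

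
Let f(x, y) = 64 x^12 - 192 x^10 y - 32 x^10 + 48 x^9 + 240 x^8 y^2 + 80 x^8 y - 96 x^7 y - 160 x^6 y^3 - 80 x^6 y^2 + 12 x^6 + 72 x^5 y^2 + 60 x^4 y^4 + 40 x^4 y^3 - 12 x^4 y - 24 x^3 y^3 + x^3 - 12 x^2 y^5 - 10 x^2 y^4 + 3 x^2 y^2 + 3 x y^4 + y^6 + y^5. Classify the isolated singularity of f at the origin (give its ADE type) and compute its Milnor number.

Type E8, Milnor number mu = 8.

The Hessian of f at 0 is [[0, 0], [0, 0]] with rank 0, so corank 2. A Groebner basis of the Jacobian ideal J(f) in C{x,y} is {y^4, x^3, x^2/2 + x*y^2}; counting standard monomials gives mu = 8. Corank 2; j^3 = x^3 is a perfect cube, so E-series; the 5-jet and mu = 8 give E_8.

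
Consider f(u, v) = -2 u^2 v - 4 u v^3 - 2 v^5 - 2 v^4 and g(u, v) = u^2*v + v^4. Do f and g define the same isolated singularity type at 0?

The Hessian of f at 0 has rank 0. Corank 2; j^3 = -2*u^2*v has shape L^2 M (L != M), so D-series; mu = 5 gives D_5. The Hessian of g at 0 has rank 0. Corank 2; j^3 = u^2*v has shape L^2 M (L != M), so D-series; mu = 5 gives D_5. Both have type D_5, hence right-equivalent.

Yes.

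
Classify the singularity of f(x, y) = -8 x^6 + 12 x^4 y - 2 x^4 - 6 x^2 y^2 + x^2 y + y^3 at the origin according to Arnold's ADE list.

D_{4}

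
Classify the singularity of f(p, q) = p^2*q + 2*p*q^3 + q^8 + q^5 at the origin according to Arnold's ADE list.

D9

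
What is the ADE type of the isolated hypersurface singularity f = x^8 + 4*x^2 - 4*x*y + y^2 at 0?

A_7

The Hessian of f at 0 is [[8, -4], [-4, 2]] with rank 1, so corank 1. A Groebner basis of the Jacobian ideal J(f) in C{x,y} is {y^7, x - y/2}; counting standard monomials gives mu = 7. Corank 1: A-series; mu = 7 gives A_7.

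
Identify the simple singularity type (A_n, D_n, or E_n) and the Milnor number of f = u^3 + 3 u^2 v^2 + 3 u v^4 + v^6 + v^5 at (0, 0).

Type E8, Milnor number mu = 8.

The Hessian of f at 0 is [[0, 0], [0, 0]] with rank 0, so corank 2. A Groebner basis of the Jacobian ideal J(f) in C{u,v} is {v^4, u^3, u^2/2 + u*v^2}; counting standard monomials gives mu = 8. Corank 2; j^3 = u^3 is a perfect cube, so E-series; the 5-jet and mu = 8 give E_8.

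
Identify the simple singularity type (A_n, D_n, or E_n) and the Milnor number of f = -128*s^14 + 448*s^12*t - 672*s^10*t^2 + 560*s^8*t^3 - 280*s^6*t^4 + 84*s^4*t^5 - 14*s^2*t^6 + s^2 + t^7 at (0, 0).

Type A_{6}, Milnor number mu = 6.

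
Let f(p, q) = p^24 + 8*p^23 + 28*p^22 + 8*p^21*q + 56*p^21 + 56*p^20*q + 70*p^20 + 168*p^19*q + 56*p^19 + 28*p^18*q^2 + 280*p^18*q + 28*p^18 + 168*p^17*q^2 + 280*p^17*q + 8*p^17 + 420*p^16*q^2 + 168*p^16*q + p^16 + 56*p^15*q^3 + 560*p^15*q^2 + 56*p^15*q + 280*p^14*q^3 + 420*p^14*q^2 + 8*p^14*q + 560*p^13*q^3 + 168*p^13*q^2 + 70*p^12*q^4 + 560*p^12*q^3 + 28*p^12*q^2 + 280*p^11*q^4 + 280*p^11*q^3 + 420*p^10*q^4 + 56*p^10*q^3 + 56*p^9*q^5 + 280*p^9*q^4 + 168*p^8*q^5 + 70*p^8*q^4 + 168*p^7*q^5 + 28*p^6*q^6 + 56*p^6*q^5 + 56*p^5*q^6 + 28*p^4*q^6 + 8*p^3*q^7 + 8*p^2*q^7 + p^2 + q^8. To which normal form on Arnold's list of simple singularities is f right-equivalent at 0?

The Hessian of f at 0 has rank 1. Corank 1: A-series; mu = 7 gives A_7.

A7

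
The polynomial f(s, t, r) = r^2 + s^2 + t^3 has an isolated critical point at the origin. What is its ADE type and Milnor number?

Type A_{2}, Milnor number mu = 2.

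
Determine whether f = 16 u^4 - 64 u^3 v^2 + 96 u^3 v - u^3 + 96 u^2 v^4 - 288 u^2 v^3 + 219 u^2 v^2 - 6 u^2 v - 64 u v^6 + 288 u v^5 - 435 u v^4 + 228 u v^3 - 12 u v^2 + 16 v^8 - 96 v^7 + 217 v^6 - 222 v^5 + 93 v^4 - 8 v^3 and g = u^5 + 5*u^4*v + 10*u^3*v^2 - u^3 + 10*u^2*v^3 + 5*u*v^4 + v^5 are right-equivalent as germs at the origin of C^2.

No.

The Hessian of f at 0 is [[0, 0], [0, 0]] with rank 0, so corank 2. A Groebner basis of the Jacobian ideal J(f) in C{u,v} is {u^3 + 18*u^2 + 72*u*v + 72*v^2, u^2*v - 10*u^2 - 40*u*v - 40*v^2, 11*u^2/2 + u*v^2 + 22*u*v + 22*v^2, -3*u^2 - 12*u*v + v^3 - 12*v^2}; counting standard monomials gives mu = 6. Corank 2; j^3 = -(u + 2*v)^3 is a perfect cube, so E-series; the 4-jet and mu = 6 give E_6. The Hessian of g at 0 is [[0, 0], [0, 0]] with rank 0, so corank 2. A Groebner basis of the Jacobian ideal J(g) in C{u,v} is {v^5, u*v^3 + v^4/4, u^2}; counting standard monomials gives mu = 8. Corank 2; j^3 = -u^3 is a perfect cube, so E-series; the 5-jet and mu = 8 give E_8. f is E_6 but g is E_8, hence not right-equivalent.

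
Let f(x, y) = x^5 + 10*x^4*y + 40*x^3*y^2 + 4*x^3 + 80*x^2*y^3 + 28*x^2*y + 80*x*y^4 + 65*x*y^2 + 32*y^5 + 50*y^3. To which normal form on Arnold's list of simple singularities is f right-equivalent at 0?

D_{6}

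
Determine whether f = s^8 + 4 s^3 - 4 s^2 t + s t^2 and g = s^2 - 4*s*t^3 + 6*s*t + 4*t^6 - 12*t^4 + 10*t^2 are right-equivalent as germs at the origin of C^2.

No.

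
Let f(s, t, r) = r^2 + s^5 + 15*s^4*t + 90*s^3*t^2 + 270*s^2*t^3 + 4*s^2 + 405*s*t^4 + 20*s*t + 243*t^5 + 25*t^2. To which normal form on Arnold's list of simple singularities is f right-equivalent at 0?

A_4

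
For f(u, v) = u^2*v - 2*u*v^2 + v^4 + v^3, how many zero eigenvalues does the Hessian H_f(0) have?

2

Hessian at 0 has rank 0.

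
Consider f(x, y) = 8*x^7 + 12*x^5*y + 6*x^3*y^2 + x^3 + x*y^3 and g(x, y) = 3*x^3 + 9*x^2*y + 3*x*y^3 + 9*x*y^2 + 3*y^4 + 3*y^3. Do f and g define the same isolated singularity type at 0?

Yes.

The Hessian of f at 0 has rank 0. Corank 2; j^3 = x^3 is a perfect cube, so E-series; the 4-jet and mu = 7 give E_7. The Hessian of g at 0 has rank 0. Corank 2; j^3 = 3*(x + y)^3 is a perfect cube, so E-series; the 4-jet and mu = 7 give E_7. Both have type E_7, hence right-equivalent.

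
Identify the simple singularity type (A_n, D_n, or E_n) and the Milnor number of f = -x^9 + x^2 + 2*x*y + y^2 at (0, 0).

The Hessian of f at 0 has rank 1. Corank 1: A-series; mu = 8 gives A_8.

Type A_8, Milnor number mu = 8.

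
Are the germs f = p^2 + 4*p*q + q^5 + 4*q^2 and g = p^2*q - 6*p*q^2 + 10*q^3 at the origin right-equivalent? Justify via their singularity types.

No.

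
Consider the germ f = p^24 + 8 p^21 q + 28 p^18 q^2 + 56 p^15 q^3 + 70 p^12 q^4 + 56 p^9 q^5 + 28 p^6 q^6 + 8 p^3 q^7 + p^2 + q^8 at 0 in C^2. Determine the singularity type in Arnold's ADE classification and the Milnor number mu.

Type A7, Milnor number mu = 7.

The Hessian of f at 0 is [[2, 0], [0, 0]] with rank 1, so corank 1. A Groebner basis of the Jacobian ideal J(f) in C{p,q} is {q^7, p}; counting standard monomials gives mu = 7. Corank 1: A-series; mu = 7 gives A_7.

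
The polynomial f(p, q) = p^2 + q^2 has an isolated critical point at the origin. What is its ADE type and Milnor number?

Type A_{1}, Milnor number mu = 1.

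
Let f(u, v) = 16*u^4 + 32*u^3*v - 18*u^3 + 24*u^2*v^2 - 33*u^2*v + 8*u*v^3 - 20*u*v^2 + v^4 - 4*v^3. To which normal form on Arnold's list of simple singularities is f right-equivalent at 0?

D_5

The Hessian of f at 0 has rank 0. Corank 2; j^3 = -(2*u + v)*(3*u + 2*v)^2 has shape L^2 M (L != M), so D-series; mu = 5 gives D_5.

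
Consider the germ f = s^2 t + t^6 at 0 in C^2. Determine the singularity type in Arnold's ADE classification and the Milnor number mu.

The Hessian of f at 0 is [[0, 0], [0, 0]] with rank 0, so corank 2. A Groebner basis of the Jacobian ideal J(f) in C{s,t} is {s^2/6 + t^5, s^3, s*t}; counting standard monomials gives mu = 7. Corank 2; j^3 = s^2*t has shape L^2 M (L != M), so D-series; mu = 7 gives D_7.

Type D7, Milnor number mu = 7.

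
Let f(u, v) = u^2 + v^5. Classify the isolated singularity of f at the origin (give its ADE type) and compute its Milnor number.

The Hessian of f at 0 has rank 1. Corank 1: A-series; mu = 4 gives A_4.

Type A_4, Milnor number mu = 4.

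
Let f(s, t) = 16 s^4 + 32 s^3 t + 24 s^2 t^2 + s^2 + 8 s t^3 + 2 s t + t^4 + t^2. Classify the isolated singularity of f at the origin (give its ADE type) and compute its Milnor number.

Type A_3, Milnor number mu = 3.

The Hessian of f at 0 has rank 1. Corank 1: A-series; mu = 3 gives A_3.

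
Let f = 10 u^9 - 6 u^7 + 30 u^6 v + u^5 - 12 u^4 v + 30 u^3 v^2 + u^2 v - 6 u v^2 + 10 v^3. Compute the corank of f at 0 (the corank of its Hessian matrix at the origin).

2

The Hessian at 0 is [[0, 0], [0, 0]] of rank 0; hence corank 2.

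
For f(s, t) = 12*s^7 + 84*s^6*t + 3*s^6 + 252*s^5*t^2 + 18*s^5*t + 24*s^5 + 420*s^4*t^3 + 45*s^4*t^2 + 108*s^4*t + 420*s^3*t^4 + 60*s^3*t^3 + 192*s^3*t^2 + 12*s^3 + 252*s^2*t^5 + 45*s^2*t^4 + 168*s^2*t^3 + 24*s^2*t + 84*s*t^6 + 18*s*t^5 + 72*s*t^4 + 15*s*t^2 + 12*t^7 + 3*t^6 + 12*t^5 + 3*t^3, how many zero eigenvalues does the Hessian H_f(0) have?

2

Hessian at 0 has rank 0.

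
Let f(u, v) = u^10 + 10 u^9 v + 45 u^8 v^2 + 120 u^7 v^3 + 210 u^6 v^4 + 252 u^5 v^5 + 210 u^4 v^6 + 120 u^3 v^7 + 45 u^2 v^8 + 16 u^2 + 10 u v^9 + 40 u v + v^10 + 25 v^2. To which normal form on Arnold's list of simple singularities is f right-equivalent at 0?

A_{9}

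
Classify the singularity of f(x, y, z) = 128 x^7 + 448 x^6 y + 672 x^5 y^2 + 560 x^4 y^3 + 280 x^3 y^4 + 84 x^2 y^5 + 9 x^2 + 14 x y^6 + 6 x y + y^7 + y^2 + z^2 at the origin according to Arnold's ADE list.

A6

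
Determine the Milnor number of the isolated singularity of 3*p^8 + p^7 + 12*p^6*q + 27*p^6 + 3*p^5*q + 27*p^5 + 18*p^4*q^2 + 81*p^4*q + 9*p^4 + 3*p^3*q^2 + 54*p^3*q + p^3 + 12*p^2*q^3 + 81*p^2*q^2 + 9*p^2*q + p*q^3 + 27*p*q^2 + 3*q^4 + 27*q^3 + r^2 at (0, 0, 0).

The Hessian of f at 0 is [[0, 0, 0], [0, 0, 0], [0, 0, 2]] with rank 1, so corank 2. A Groebner basis of the Jacobian ideal J(f) in C{p,q,r} is {-p^2/708 - p*q/118 + q^4 - q^3/2124 - 3*q^2/236, p^3 + 121*p^2/118 + 363*p*q/59 + 9679*q^3/354 + 1089*q^2/118, p^2*q - 485*p^2/2124 - 485*p*q/354 - 57833*q^3/6372 - 485*q^2/236, 9*p^2/236 + p*q^2 + 27*p*q/118 + 711*q^3/236 + 81*q^2/236, r}; counting standard monomials gives mu = 7. Corank 2; j^3 = (p + 3*q)^3 is a perfect cube, so E-series; the 4-jet and mu = 7 give E_7.

7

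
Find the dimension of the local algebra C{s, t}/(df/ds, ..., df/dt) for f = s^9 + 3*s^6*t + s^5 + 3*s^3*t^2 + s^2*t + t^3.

The Hessian of f at 0 is [[0, 0], [0, 0]] with rank 0, so corank 2. A Groebner basis of the Jacobian ideal J(f) in C{s,t} is {t^3, s^2 + 3*t^2, s*t}; counting standard monomials gives mu = 4. Corank 2; j^3 = t*(s^2 + t^2) splits into three distinct lines over C (the quadratic factor has nonzero discriminant), so D_4.

4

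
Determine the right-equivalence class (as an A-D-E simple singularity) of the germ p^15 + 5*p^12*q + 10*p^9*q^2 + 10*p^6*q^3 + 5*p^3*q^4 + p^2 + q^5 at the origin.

A_{4}

The Hessian of f at 0 is [[2, 0], [0, 0]] with rank 1, so corank 1. A Groebner basis of the Jacobian ideal J(f) in C{p,q} is {q^4, p}; counting standard monomials gives mu = 4. Corank 1: A-series; mu = 4 gives A_4.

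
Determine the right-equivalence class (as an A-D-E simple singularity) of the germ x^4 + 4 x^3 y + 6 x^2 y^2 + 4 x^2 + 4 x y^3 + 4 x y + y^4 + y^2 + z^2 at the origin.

A_{3}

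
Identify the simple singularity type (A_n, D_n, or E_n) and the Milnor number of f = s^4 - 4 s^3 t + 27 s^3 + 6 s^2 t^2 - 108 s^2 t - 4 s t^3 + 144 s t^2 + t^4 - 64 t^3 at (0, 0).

Type E_{6}, Milnor number mu = 6.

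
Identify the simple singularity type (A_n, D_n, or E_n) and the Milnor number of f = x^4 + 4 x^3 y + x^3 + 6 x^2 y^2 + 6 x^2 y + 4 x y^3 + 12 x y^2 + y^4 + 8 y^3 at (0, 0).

The Hessian of f at 0 has rank 0. Corank 2; j^3 = (x + 2*y)^3 is a perfect cube, so E-series; the 4-jet and mu = 6 give E_6.

Type E6, Milnor number mu = 6.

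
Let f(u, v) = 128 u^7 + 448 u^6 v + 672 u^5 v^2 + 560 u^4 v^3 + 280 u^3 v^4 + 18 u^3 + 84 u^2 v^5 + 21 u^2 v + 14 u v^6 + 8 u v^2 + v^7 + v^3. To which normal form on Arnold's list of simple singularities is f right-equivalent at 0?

The Hessian of f at 0 has rank 0. Corank 2; j^3 = (2*u + v)*(3*u + v)^2 has shape L^2 M (L != M), so D-series; mu = 8 gives D_8.

D_{8}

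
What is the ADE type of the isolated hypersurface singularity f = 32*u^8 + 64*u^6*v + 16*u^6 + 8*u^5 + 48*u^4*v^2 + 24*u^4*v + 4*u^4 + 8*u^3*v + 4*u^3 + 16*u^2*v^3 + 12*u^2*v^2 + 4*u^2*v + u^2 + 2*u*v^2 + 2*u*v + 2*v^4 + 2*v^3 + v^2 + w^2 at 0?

The Hessian of f at 0 has rank 2. Corank 1: A-series; mu = 3 gives A_3.

A_3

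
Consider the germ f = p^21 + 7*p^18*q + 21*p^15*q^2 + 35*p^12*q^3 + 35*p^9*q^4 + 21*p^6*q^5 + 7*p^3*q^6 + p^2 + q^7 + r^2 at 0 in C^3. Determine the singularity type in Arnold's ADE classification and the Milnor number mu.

Type A_{6}, Milnor number mu = 6.

The Hessian of f at 0 has rank 2. Corank 1: A-series; mu = 6 gives A_6.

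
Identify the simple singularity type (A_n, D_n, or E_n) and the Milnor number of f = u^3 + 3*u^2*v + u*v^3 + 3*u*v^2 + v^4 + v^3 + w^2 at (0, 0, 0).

Type E7, Milnor number mu = 7.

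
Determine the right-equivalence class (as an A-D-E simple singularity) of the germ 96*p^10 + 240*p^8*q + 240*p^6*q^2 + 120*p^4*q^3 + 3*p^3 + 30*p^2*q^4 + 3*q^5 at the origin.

The Hessian of f at 0 is [[0, 0], [0, 0]] with rank 0, so corank 2. A Groebner basis of the Jacobian ideal J(f) in C{p,q} is {q^4, p^2}; counting standard monomials gives mu = 8. Corank 2; j^3 = 3*p^3 is a perfect cube, so E-series; the 5-jet and mu = 8 give E_8.

E_8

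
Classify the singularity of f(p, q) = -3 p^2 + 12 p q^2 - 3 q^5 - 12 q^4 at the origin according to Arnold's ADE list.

A_{4}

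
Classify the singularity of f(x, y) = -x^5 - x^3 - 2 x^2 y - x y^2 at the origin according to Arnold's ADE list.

The Hessian of f at 0 is [[0, 0], [0, 0]] with rank 0, so corank 2. A Groebner basis of the Jacobian ideal J(f) in C{x,y} is {x*y/5 + y^4 + y^2/5, x*y^2 + y^3, x^2 + x*y}; counting standard monomials gives mu = 6. Corank 2; j^3 = -x*(x + y)^2 has shape L^2 M (L != M), so D-series; mu = 6 gives D_6.

D_{6}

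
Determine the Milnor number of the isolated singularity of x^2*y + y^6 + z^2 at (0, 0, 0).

The Hessian of f at 0 has rank 1. Corank 2; j^3 = x^2*y has shape L^2 M (L != M), so D-series; mu = 7 gives D_7.

7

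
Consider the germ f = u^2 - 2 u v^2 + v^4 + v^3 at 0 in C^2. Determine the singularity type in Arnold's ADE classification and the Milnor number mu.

The Hessian of f at 0 has rank 1. Corank 1: A-series; mu = 2 gives A_2.

Type A_2, Milnor number mu = 2.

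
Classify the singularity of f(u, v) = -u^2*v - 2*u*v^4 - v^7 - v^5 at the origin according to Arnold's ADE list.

D_{6}

The Hessian of f at 0 is [[0, 0], [0, 0]] with rank 0, so corank 2. A Groebner basis of the Jacobian ideal J(f) in C{u,v} is {u*v + v^4, u*v^2, u^2 - 5*u*v}; counting standard monomials gives mu = 6. Corank 2; j^3 = -u^2*v has shape L^2 M (L != M), so D-series; mu = 6 gives D_6.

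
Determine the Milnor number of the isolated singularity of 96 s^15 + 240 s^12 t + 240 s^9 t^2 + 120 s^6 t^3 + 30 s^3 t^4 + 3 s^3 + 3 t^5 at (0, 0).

8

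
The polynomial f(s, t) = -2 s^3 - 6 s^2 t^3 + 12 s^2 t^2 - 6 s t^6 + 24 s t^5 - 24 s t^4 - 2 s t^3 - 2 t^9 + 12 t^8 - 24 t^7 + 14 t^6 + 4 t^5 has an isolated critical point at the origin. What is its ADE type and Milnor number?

The Hessian of f at 0 has rank 0. Corank 2; j^3 = -2*s^3 is a perfect cube, so E-series; the 4-jet and mu = 7 give E_7.

Type E7, Milnor number mu = 7.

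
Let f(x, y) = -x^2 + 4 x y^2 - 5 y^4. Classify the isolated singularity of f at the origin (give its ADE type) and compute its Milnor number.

Type A3, Milnor number mu = 3.

The Hessian of f at 0 is [[-2, 0], [0, 0]] with rank 1, so corank 1. A Groebner basis of the Jacobian ideal J(f) in C{x,y} is {x^2, x*y, -x/2 + y^2}; counting standard monomials gives mu = 3. Corank 1: A-series; mu = 3 gives A_3.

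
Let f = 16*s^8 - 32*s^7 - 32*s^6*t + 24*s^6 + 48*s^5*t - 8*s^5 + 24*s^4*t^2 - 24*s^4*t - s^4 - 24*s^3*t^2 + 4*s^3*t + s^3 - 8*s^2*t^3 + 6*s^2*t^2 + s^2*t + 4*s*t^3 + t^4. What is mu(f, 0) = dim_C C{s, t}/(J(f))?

The Hessian of f at 0 has rank 0. Corank 2; j^3 = s^2*(s + t) has shape L^2 M (L != M), so D-series; mu = 5 gives D_5.

5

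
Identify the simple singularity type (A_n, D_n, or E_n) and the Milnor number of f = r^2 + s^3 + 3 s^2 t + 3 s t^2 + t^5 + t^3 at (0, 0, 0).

Type E8, Milnor number mu = 8.

The Hessian of f at 0 has rank 1. Corank 2; j^3 = (s + t)^3 is a perfect cube, so E-series; the 5-jet and mu = 8 give E_8.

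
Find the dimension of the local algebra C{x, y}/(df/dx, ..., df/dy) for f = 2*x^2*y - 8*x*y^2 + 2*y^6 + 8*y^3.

The Hessian of f at 0 has rank 0. Corank 2; j^3 = 2*y*(x - 2*y)^2 has shape L^2 M (L != M), so D-series; mu = 7 gives D_7.

7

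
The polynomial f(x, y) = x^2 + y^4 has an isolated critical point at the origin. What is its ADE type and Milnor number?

Type A_{3}, Milnor number mu = 3.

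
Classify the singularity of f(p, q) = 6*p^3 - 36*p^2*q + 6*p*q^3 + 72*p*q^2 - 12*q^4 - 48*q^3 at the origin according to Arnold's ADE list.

The Hessian of f at 0 has rank 0. Corank 2; j^3 = 6*(p - 2*q)^3 is a perfect cube, so E-series; the 4-jet and mu = 7 give E_7.

E_7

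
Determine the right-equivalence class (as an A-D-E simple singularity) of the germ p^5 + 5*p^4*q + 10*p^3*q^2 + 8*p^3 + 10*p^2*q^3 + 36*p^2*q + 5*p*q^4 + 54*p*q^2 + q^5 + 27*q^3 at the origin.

E8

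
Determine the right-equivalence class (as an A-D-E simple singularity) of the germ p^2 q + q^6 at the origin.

The Hessian of f at 0 has rank 0. Corank 2; j^3 = p^2*q has shape L^2 M (L != M), so D-series; mu = 7 gives D_7.

D_7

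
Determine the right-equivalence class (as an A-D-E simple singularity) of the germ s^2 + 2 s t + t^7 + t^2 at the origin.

The Hessian of f at 0 has rank 1. Corank 1: A-series; mu = 6 gives A_6.

A_6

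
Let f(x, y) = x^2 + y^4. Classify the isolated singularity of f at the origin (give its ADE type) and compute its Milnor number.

Type A_3, Milnor number mu = 3.

The Hessian of f at 0 has rank 1. Corank 1: A-series; mu = 3 gives A_3.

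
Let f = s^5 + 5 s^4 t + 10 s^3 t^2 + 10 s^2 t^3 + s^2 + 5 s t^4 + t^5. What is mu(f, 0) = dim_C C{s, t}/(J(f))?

4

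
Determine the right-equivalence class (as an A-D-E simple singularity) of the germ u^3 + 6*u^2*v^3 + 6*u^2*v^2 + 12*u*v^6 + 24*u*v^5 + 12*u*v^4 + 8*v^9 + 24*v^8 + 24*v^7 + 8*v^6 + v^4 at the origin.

E6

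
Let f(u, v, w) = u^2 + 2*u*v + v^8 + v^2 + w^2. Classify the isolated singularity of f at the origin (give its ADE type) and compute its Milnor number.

Type A7, Milnor number mu = 7.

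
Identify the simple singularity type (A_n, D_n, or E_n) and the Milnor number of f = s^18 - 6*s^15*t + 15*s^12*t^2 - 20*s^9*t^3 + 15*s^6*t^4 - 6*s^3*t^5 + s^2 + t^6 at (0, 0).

The Hessian of f at 0 has rank 1. Corank 1: A-series; mu = 5 gives A_5.

Type A_{5}, Milnor number mu = 5.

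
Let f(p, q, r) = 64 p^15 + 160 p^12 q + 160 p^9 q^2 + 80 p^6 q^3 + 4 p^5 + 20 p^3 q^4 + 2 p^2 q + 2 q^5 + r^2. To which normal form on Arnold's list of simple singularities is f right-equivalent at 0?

The Hessian of f at 0 has rank 1. Corank 2; j^3 = 2*p^2*q has shape L^2 M (L != M), so D-series; mu = 6 gives D_6.

D_6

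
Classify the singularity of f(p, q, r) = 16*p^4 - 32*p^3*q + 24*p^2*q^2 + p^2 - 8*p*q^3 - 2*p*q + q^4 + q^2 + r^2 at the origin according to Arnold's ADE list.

The Hessian of f at 0 has rank 2. Corank 1: A-series; mu = 3 gives A_3.

A3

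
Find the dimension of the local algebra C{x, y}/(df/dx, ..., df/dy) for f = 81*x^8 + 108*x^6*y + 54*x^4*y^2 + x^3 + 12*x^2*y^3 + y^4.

The Hessian of f at 0 is [[0, 0], [0, 0]] with rank 0, so corank 2. A Groebner basis of the Jacobian ideal J(f) in C{x,y} is {y^3, x^2}; counting standard monomials gives mu = 6. Corank 2; j^3 = x^3 is a perfect cube, so E-series; the 4-jet and mu = 6 give E_6.

6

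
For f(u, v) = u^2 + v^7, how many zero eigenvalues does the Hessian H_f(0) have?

1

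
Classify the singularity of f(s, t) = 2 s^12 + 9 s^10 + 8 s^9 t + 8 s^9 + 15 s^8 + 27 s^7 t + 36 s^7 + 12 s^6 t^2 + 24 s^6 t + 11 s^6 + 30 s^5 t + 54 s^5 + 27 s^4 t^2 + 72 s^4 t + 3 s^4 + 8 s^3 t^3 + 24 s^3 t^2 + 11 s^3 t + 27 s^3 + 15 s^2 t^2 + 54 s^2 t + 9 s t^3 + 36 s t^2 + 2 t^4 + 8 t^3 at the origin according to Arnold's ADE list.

The Hessian of f at 0 has rank 0. Corank 2; j^3 = (3*s + 2*t)^3 is a perfect cube, so E-series; the 4-jet and mu = 7 give E_7.

E_7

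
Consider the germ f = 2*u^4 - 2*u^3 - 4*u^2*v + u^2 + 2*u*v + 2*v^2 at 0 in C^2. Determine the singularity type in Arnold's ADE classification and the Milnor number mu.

The Hessian of f at 0 has rank 2. Corank 0: nondegenerate Morse point, so A_1.

Type A_{1}, Milnor number mu = 1.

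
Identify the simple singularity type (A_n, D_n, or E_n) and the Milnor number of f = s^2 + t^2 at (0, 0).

Type A_{1}, Milnor number mu = 1.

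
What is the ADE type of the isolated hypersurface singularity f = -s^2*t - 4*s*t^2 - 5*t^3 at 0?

D4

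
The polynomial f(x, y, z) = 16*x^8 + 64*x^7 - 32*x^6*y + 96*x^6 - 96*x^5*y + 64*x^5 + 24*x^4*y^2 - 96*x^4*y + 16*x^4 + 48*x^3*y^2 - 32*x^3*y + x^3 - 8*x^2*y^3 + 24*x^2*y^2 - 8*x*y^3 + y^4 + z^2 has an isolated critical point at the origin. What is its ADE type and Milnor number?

Type E_{6}, Milnor number mu = 6.

The Hessian of f at 0 has rank 1. Corank 2; j^3 = x^3 is a perfect cube, so E-series; the 4-jet and mu = 6 give E_6.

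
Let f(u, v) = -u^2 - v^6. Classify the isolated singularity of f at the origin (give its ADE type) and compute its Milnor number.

The Hessian of f at 0 is [[-2, 0], [0, 0]] with rank 1, so corank 1. A Groebner basis of the Jacobian ideal J(f) in C{u,v} is {v^5, u}; counting standard monomials gives mu = 5. Corank 1: A-series; mu = 5 gives A_5.

Type A_5, Milnor number mu = 5.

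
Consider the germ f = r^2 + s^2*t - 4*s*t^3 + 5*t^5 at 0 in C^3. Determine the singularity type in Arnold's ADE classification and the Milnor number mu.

The Hessian of f at 0 has rank 1. Corank 2; j^3 = s^2*t has shape L^2 M (L != M), so D-series; mu = 6 gives D_6.

Type D_{6}, Milnor number mu = 6.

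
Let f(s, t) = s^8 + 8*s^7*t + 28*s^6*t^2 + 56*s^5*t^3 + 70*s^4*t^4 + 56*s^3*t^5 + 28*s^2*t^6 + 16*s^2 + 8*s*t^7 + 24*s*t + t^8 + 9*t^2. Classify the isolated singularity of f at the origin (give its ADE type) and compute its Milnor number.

Type A7, Milnor number mu = 7.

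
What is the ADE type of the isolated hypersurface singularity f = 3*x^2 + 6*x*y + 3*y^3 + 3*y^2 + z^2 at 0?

A2

The Hessian of f at 0 is [[6, 6, 0], [6, 6, 0], [0, 0, 2]] with rank 2, so corank 1. A Groebner basis of the Jacobian ideal J(f) in C{x,y,z} is {y^2, x + y, z}; counting standard monomials gives mu = 2. Corank 1: A-series; mu = 2 gives A_2.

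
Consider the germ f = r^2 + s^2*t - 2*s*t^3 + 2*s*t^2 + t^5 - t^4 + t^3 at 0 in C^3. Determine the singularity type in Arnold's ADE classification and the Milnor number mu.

Type D_5, Milnor number mu = 5.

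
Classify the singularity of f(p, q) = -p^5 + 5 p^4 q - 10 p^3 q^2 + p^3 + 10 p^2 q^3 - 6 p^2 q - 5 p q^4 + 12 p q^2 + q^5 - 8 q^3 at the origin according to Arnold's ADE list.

The Hessian of f at 0 has rank 0. Corank 2; j^3 = (p - 2*q)^3 is a perfect cube, so E-series; the 5-jet and mu = 8 give E_8.

E_8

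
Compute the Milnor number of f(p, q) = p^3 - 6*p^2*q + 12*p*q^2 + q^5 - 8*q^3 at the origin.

8

The Hessian of f at 0 is [[0, 0], [0, 0]] with rank 0, so corank 2. A Groebner basis of the Jacobian ideal J(f) in C{p,q} is {q^4, p^2 - 4*p*q + 4*q^2}; counting standard monomials gives mu = 8. Corank 2; j^3 = (p - 2*q)^3 is a perfect cube, so E-series; the 5-jet and mu = 8 give E_8.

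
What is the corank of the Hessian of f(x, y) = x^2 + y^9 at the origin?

Hessian at 0 has rank 1.

1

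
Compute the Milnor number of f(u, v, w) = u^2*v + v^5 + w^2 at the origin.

The Hessian of f at 0 is [[0, 0, 0], [0, 0, 0], [0, 0, 2]] with rank 1, so corank 2. A Groebner basis of the Jacobian ideal J(f) in C{u,v,w} is {u^2/5 + v^4, u^3, u*v, w}; counting standard monomials gives mu = 6. Corank 2; j^3 = u^2*v has shape L^2 M (L != M), so D-series; mu = 6 gives D_6.

6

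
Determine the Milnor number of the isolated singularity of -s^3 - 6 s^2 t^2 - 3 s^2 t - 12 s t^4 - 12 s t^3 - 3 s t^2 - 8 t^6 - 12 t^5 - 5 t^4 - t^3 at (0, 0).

6

The Hessian of f at 0 is [[0, 0], [0, 0]] with rank 0, so corank 2. A Groebner basis of the Jacobian ideal J(f) in C{s,t} is {s^3 + 3*s^2/4 + 3*s*t/2 + 3*t^2/4, s^2*t - s^2/2 - s*t - t^2/2, s^2/4 + s*t^2 + s*t/2 + t^2/4, t^3}; counting standard monomials gives mu = 6. Corank 2; j^3 = -(s + t)^3 is a perfect cube, so E-series; the 4-jet and mu = 6 give E_6.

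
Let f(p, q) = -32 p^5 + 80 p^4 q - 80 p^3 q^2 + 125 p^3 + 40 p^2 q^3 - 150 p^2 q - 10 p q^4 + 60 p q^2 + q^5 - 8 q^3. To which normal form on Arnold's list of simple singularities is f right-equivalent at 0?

The Hessian of f at 0 is [[0, 0], [0, 0]] with rank 0, so corank 2. A Groebner basis of the Jacobian ideal J(f) in C{p,q} is {q^5, p*q^3 - 17*q^4/40, p^2 - 4*p*q/5 + 4*q^2/25}; counting standard monomials gives mu = 8. Corank 2; j^3 = (5*p - 2*q)^3 is a perfect cube, so E-series; the 5-jet and mu = 8 give E_8.

E_{8}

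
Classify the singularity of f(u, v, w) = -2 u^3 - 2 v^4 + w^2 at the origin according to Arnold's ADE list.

E_6

The Hessian of f at 0 has rank 1. Corank 2; j^3 = -2*u^3 is a perfect cube, so E-series; the 4-jet and mu = 6 give E_6.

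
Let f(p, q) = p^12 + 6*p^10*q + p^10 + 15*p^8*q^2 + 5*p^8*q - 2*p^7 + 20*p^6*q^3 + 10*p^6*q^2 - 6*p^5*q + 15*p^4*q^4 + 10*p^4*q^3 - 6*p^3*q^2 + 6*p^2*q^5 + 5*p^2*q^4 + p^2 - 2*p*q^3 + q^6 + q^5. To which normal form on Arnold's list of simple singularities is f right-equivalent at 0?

The Hessian of f at 0 has rank 1. Corank 1: A-series; mu = 4 gives A_4.

A_4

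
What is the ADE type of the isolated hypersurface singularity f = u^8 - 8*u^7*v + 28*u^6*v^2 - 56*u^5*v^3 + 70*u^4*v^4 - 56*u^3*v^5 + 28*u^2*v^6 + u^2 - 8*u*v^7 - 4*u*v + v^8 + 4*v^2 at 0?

The Hessian of f at 0 has rank 1. Corank 1: A-series; mu = 7 gives A_7.

A7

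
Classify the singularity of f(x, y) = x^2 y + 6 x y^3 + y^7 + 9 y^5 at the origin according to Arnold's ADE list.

D8

The Hessian of f at 0 is [[0, 0], [0, 0]] with rank 0, so corank 2. A Groebner basis of the Jacobian ideal J(f) in C{x,y} is {x^2*y^2 + 9*x^2/7 + 27*x*y^2/7, x^3 - 27*x^2/7 - 81*x*y^2/7, x*y/3 + y^3}; counting standard monomials gives mu = 8. Corank 2; j^3 = x^2*y has shape L^2 M (L != M), so D-series; mu = 8 gives D_8.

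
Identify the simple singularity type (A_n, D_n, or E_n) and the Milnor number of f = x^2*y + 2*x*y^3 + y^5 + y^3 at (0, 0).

Type D_4, Milnor number mu = 4.

The Hessian of f at 0 has rank 0. Corank 2; j^3 = y*(x^2 + y^2) splits into three distinct lines over C (the quadratic factor has nonzero discriminant), so D_4.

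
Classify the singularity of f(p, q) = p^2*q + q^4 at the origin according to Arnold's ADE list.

The Hessian of f at 0 has rank 0. Corank 2; j^3 = p^2*q has shape L^2 M (L != M), so D-series; mu = 5 gives D_5.

D5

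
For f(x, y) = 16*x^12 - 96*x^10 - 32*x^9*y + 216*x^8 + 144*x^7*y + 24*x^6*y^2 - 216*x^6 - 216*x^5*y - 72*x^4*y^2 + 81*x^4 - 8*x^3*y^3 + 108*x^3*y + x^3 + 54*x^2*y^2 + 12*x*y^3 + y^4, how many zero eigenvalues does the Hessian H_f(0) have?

2

Hessian at 0 has rank 0.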